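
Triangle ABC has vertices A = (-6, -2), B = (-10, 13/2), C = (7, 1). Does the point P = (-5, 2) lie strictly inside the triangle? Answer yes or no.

yes

Barycentric coordinates of P: (2/5, 2/5, 1/5).
The three coordinates are positive, positive, positive; a point is interior exactly when all three are positive.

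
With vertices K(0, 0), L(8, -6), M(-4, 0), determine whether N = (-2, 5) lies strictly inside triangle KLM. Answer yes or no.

no

Barycentric coordinates of N: (3, -5/6, -7/6).
The three coordinates are positive, negative, negative; a point is interior exactly when all three are positive.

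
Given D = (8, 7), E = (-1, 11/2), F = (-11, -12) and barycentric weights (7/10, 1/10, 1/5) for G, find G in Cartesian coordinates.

(33/10, 61/20)

G = (7/10)·D + (1/10)·E + (1/5)·F.
x-coordinate: (7/10)·8 + (1/10)·(-1) + (1/5)·(-11) = 33/10.
y-coordinate: (7/10)·7 + (1/10)·(11/2) + (1/5)·(-12) = 61/20.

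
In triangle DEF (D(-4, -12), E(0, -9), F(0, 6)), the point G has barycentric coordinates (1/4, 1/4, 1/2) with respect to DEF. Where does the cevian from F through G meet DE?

Line FG meets DE where the F-coordinate vanishes; zeroing G's F-weight and renormalizing leaves D, E-weights 1/4 : 1/4 → (1/2, 1/2).
So H = (1/2)·D + (1/2)·E = (-2, -21/2).

(-2, -21/2)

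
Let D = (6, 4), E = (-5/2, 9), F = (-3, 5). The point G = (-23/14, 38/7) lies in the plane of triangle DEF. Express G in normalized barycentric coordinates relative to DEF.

(1/7, 1/7, 5/7)

Signed area of the reference triangle: [DEF] = ½·(6·(9−5) + (-5/2)·(5−4) + (-3)·(4−9)) = ½·(24 − 5/2 + 15) = 73/4.
[GEF] = ½·((-23/14)·(9−5) + (-5/2)·(5−(38/7)) + (-3)·(38/7−9)) = ½·(-46/7 + 15/14 + 75/7) = 73/28, so the D-coordinate is (73/28)/(73/4) = 1/7.
[DGF] = ½·(6·(38/7−5) + (-23/14)·(5−4) + (-3)·(4−(38/7))) = ½·(18/7 − 23/14 + 30/7) = 73/28, so the E-coordinate is 1/7.
[DEG] = ½·(6·(9−(38/7)) + (-5/2)·(38/7−4) + (-23/14)·(4−9)) = ½·(150/7 − 25/7 + 115/14) = 365/28, so the F-coordinate is 5/7.
Check: 1/7 + 1/7 + 5/7 = 1.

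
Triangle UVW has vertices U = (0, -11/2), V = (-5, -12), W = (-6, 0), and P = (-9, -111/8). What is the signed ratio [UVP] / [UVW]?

[UVW] = ½·(0·(-12−0) + (-5)·(0−(-11/2)) + (-6)·(-11/2−(-12))) = ½·(0 − 55/2 − 39) = -133/4.
[UVP] = ½·(0·(-12−(-111/8)) + (-5)·(-111/8−(-11/2)) + (-9)·(-11/2−(-12))) = ½·(0 + 335/8 − 117/2) = -133/16, so the ratio is (-133/16)/(-133/4) = 1/4.

1/4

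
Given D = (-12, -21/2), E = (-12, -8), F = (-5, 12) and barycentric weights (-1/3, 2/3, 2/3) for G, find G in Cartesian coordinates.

(-22/3, 37/6)

G = (-1/3)·D + (2/3)·E + (2/3)·F.
x-coordinate: (-1/3)·(-12) + (2/3)·(-12) + (2/3)·(-5) = -22/3.
y-coordinate: (-1/3)·(-21/2) + (2/3)·(-8) + (2/3)·12 = 37/6.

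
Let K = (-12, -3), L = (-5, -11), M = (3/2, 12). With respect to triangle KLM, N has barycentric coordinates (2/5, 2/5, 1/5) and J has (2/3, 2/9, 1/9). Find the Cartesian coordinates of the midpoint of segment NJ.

Barycentric coordinates of the midpoint are the average: (8/15, 14/45, 7/45).
Converting: (8/15)·K + (14/45)·L + (7/45)·M = (-139/18, -142/45).

(-139/18, -142/45)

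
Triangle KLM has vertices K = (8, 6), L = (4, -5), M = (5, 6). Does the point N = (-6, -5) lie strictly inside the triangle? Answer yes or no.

Barycentric coordinates of N: (-10/3, 1, 10/3).
The three coordinates are negative, positive, positive; a point is interior exactly when all three are positive.

no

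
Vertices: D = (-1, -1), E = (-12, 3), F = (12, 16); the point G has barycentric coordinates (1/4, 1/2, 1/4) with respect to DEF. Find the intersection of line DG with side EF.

(-4, 22/3)

Line DG meets EF where the D-coordinate vanishes; zeroing G's D-weight and renormalizing leaves E, F-weights 1/2 : 1/4 → (2/3, 1/3).
So H = (2/3)·E + (1/3)·F = (-4, 22/3).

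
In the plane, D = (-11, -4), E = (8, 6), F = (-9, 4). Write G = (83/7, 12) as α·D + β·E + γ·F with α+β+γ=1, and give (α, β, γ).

Signed area of the reference triangle: [DEF] = ½·((-11)·(6−4) + 8·(4−(-4)) + (-9)·(-4−6)) = ½·(-22 + 64 + 90) = 66.
[GEF] = ½·((83/7)·(6−4) + 8·(4−12) + (-9)·(12−6)) = ½·(166/7 − 64 − 54) = -330/7, so the D-coordinate is (-330/7)/66 = -5/7.
[DGF] = ½·((-11)·(12−4) + (83/7)·(4−(-4)) + (-9)·(-4−12)) = ½·(-88 + 664/7 + 144) = 528/7, so the E-coordinate is 8/7.
[DEG] = ½·((-11)·(6−12) + 8·(12−(-4)) + (83/7)·(-4−6)) = ½·(66 + 128 − 830/7) = 264/7, so the F-coordinate is 4/7.
Check: -5/7 + 8/7 + 4/7 = 1.

(-5/7, 8/7, 4/7)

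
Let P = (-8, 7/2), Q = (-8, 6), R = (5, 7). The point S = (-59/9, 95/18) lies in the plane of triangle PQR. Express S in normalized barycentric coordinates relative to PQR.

Signed area of the reference triangle: [PQR] = ½·((-8)·(6−7) + (-8)·(7−(7/2)) + 5·(7/2−6)) = ½·(8 − 28 − 25/2) = -65/4.
[SQR] = ½·((-59/9)·(6−7) + (-8)·(7−(95/18)) + 5·(95/18−6)) = ½·(59/9 − 124/9 − 65/18) = -65/12, so the P-coordinate is (-65/12)/(-65/4) = 1/3.
[PSR] = ½·((-8)·(95/18−7) + (-59/9)·(7−(7/2)) + 5·(7/2−(95/18))) = ½·(124/9 − 413/18 − 80/9) = -325/36, so the Q-coordinate is 5/9.
[PQS] = ½·((-8)·(6−(95/18)) + (-8)·(95/18−(7/2)) + (-59/9)·(7/2−6)) = ½·(-52/9 − 128/9 + 295/18) = -65/36, so the R-coordinate is 1/9.
Check: 1/3 + 5/9 + 1/9 = 1.

(1/3, 5/9, 1/9)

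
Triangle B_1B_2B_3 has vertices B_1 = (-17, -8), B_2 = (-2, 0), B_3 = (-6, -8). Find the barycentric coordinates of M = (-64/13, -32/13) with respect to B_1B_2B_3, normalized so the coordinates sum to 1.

(2/13, 9/13, 2/13)

Signed area of the reference triangle: [B_1B_2B_3] = ½·((-17)·(0−(-8)) + (-2)·(-8−(-8)) + (-6)·(-8−0)) = ½·(-136 + 0 + 48) = -44.
[MB_2B_3] = ½·((-64/13)·(0−(-8)) + (-2)·(-8−(-32/13)) + (-6)·(-32/13−0)) = ½·(-512/13 + 144/13 + 192/13) = -88/13, so the B_1-coordinate is (-88/13)/(-44) = 2/13.
[B_1MB_3] = ½·((-17)·(-32/13−(-8)) + (-64/13)·(-8−(-8)) + (-6)·(-8−(-32/13))) = ½·(-1224/13 + 0 + 432/13) = -396/13, so the B_2-coordinate is 9/13.
[B_1B_2M] = ½·((-17)·(0−(-32/13)) + (-2)·(-32/13−(-8)) + (-64/13)·(-8−0)) = ½·(-544/13 − 144/13 + 512/13) = -88/13, so the B_3-coordinate is 2/13.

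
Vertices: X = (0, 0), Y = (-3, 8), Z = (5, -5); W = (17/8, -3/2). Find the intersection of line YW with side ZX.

Barycentric coordinates of W with respect to XYZ: (3/8, 1/8, 1/2).
On side ZX the Y-coordinate is zero; dropping W's Y-weight 1/8 and renormalizing the remaining 1/2 : 3/8 gives weights 4/7, 3/7 on Z, X.
V = (4/7)·(5, -5) + (3/7)·(0, 0) = (20/7, -20/7).

(20/7, -20/7)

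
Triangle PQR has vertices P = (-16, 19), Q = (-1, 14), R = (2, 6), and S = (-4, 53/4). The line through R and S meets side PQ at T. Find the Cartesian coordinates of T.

(-6, 47/3)

Barycentric coordinates of S with respect to PQR: (1/4, 1/2, 1/4).
On side PQ the R-coordinate is zero; dropping S's R-weight 1/4 and renormalizing the remaining 1/4 : 1/2 gives weights 1/3, 2/3 on P, Q.
T = (1/3)·(-16, 19) + (2/3)·(-1, 14) = (-6, 47/3).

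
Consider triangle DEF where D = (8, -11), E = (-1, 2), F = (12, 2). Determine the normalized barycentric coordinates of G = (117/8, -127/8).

Signed area of the reference triangle: [DEF] = ½·(8·(2−2) + (-1)·(2−(-11)) + 12·(-11−2)) = ½·(0 − 13 − 156) = -169/2.
[GEF] = ½·((117/8)·(2−2) + (-1)·(2−(-127/8)) + 12·(-127/8−2)) = ½·(0 − 143/8 − 429/2) = -1859/16, so the D-coordinate is (-1859/16)/(-169/2) = 11/8.
[DGF] = ½·(8·(-127/8−2) + (117/8)·(2−(-11)) + 12·(-11−(-127/8))) = ½·(-143 + 1521/8 + 117/2) = 845/16, so the E-coordinate is -5/8.
[DEG] = ½·(8·(2−(-127/8)) + (-1)·(-127/8−(-11)) + (117/8)·(-11−2)) = ½·(143 + 39/8 − 1521/8) = -169/8, so the F-coordinate is 1/4.

(11/8, -5/8, 1/4)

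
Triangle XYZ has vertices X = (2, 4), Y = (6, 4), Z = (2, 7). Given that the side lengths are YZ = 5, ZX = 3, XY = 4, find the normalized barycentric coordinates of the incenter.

The incenter has barycentric coordinates proportional to the opposite side lengths: (5 : 3 : 4).
Normalizing by 5+3+4 = 12 gives (5/12, 1/4, 1/3).

(5/12, 1/4, 1/3)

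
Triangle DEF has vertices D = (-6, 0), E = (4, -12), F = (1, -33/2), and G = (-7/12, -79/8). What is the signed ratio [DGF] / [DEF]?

1/4

[DEF] = ½·((-6)·(-12−(-33/2)) + 4·(-33/2−0) + 1·(0−(-12))) = ½·(-27 − 66 + 12) = -81/2.
[DGF] = ½·((-6)·(-79/8−(-33/2)) + (-7/12)·(-33/2−0) + 1·(0−(-79/8))) = ½·(-159/4 + 77/8 + 79/8) = -81/8, so the ratio is (-81/8)/(-81/2) = 1/4.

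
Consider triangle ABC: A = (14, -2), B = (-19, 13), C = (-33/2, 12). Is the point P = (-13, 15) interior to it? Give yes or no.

no

Barycentric coordinates of P: (-22/9, -281/9, 104/3).
The three coordinates are negative, negative, positive; a point is interior exactly when all three are positive.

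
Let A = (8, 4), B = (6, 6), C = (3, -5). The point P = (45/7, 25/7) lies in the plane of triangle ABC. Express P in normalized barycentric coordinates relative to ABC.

Signed area of the reference triangle: [ABC] = ½·(8·(6−(-5)) + 6·(-5−4) + 3·(4−6)) = ½·(88 − 54 − 6) = 14.
[PBC] = ½·((45/7)·(6−(-5)) + 6·(-5−(25/7)) + 3·(25/7−6)) = ½·(495/7 − 360/7 − 51/7) = 6, so the A-coordinate is 6/14 = 3/7.
[APC] = ½·(8·(25/7−(-5)) + (45/7)·(-5−4) + 3·(4−(25/7))) = ½·(480/7 − 405/7 + 9/7) = 6, so the B-coordinate is 3/7.
[ABP] = ½·(8·(6−(25/7)) + 6·(25/7−4) + (45/7)·(4−6)) = ½·(136/7 − 18/7 − 90/7) = 2, so the C-coordinate is 1/7.

(3/7, 3/7, 1/7)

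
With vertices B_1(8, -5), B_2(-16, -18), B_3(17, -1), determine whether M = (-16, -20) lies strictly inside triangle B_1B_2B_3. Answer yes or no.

Barycentric coordinates of M: (-22/7, 13/7, 16/7).
The three coordinates are negative, positive, positive; a point is interior exactly when all three are positive.

no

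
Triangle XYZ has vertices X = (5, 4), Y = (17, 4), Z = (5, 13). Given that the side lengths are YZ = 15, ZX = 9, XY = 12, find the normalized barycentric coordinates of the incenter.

(5/12, 1/4, 1/3)

The incenter has barycentric coordinates proportional to the opposite side lengths: (15 : 9 : 12).
Normalizing by 15+9+12 = 36 gives (5/12, 1/4, 1/3).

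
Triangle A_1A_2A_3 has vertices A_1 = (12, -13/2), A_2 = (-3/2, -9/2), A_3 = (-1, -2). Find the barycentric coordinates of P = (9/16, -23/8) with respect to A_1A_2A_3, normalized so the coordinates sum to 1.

Signed area of the reference triangle: [A_1A_2A_3] = ½·(12·(-9/2−(-2)) + (-3/2)·(-2−(-13/2)) + (-1)·(-13/2−(-9/2))) = ½·(-30 − 27/4 + 2) = -139/8.
[PA_2A_3] = ½·((9/16)·(-9/2−(-2)) + (-3/2)·(-2−(-23/8)) + (-1)·(-23/8−(-9/2))) = ½·(-45/32 − 21/16 − 13/8) = -139/64, so the A_1-coordinate is (-139/64)/(-139/8) = 1/8.
[A_1PA_3] = ½·(12·(-23/8−(-2)) + (9/16)·(-2−(-13/2)) + (-1)·(-13/2−(-23/8))) = ½·(-21/2 + 81/32 + 29/8) = -139/64, so the A_2-coordinate is 1/8.
[A_1A_2P] = ½·(12·(-9/2−(-23/8)) + (-3/2)·(-23/8−(-13/2)) + (9/16)·(-13/2−(-9/2))) = ½·(-39/2 − 87/16 − 9/8) = -417/32, so the A_3-coordinate is 3/4.
Check: 1/8 + 1/8 + 3/4 = 1.

(1/8, 1/8, 3/4)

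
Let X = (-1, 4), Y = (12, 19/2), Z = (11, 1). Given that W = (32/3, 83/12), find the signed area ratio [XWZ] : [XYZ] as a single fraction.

[XYZ] = ½·((-1)·(19/2−1) + 12·(1−4) + 11·(4−(19/2))) = ½·(-17/2 − 36 − 121/2) = -105/2.
[XWZ] = ½·((-1)·(83/12−1) + (32/3)·(1−4) + 11·(4−(83/12))) = ½·(-71/12 − 32 − 385/12) = -35, so the ratio is (-35)/(-105/2) = 2/3.

2/3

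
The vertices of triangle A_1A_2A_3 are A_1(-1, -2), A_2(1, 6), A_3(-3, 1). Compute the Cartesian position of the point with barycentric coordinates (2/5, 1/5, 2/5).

P = (2/5)·A_1 + (1/5)·A_2 + (2/5)·A_3.
x-coordinate: (2/5)·(-1) + (1/5)·1 + (2/5)·(-3) = -7/5.
y-coordinate: (2/5)·(-2) + (1/5)·6 + (2/5)·1 = 4/5.

(-7/5, 4/5)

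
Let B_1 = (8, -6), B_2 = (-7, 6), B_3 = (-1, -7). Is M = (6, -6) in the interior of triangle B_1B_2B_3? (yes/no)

yes

Barycentric coordinates of M: (97/123, 2/123, 8/41).
The three coordinates are positive, positive, positive; a point is interior exactly when all three are positive.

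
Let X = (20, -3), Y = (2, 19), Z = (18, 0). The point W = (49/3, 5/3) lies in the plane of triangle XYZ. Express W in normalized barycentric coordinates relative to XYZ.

(1/2, 1/6, 1/3)

Signed area of the reference triangle: [XYZ] = ½·(20·(19−0) + 2·(0−(-3)) + 18·(-3−19)) = ½·(380 + 6 − 396) = -5.
[WYZ] = ½·((49/3)·(19−0) + 2·(0−(5/3)) + 18·(5/3−19)) = ½·(931/3 − 10/3 − 312) = -5/2, so the X-coordinate is (-5/2)/(-5) = 1/2.
[XWZ] = ½·(20·(5/3−0) + (49/3)·(0−(-3)) + 18·(-3−(5/3))) = ½·(100/3 + 49 − 84) = -5/6, so the Y-coordinate is 1/6.
[XYW] = ½·(20·(19−(5/3)) + 2·(5/3−(-3)) + (49/3)·(-3−19)) = ½·(1040/3 + 28/3 − 1078/3) = -5/3, so the Z-coordinate is 1/3.
Check: 1/2 + 1/6 + 1/3 = 1.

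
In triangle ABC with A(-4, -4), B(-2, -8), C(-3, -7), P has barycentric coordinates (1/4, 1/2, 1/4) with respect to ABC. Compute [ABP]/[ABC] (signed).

1/4

The signed ratio [ABP]/[ABC] equals the barycentric coordinate of P at vertex C, which is 1/4.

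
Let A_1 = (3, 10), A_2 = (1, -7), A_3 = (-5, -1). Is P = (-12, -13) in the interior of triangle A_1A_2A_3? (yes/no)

no

Barycentric coordinates of P: (-1, 1/6, 11/6).
The three coordinates are negative, positive, positive; a point is interior exactly when all three are positive.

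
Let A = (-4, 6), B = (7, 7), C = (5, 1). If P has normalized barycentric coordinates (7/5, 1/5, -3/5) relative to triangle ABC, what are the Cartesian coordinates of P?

(-36/5, 46/5)

P = (7/5)·A + (1/5)·B + (-3/5)·C.
x-coordinate: (7/5)·(-4) + (1/5)·7 + (-3/5)·5 = -36/5.
y-coordinate: (7/5)·6 + (1/5)·7 + (-3/5)·1 = 46/5.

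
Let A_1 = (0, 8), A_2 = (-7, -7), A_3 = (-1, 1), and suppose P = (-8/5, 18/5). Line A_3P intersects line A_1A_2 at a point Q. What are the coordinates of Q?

(-7/4, 17/4)

Barycentric coordinates of P with respect to A_1A_2A_3: (3/5, 1/5, 1/5).
On side A_1A_2 the A_3-coordinate is zero; dropping P's A_3-weight 1/5 and renormalizing the remaining 3/5 : 1/5 gives weights 3/4, 1/4 on A_1, A_2.
Q = (3/4)·(0, 8) + (1/4)·(-7, -7) = (-7/4, 17/4).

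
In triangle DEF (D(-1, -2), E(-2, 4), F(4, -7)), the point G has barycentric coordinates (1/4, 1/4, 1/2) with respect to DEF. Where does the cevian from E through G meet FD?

Line EG meets FD where the E-coordinate vanishes; zeroing G's E-weight and renormalizing leaves F, D-weights 1/2 : 1/4 → (2/3, 1/3).
So H = (2/3)·F + (1/3)·D = (7/3, -16/3).

(7/3, -16/3)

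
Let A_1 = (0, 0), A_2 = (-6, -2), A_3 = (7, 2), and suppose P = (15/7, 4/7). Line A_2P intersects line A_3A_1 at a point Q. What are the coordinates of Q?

Barycentric coordinates of P with respect to A_1A_2A_3: (3/7, 1/7, 3/7).
On side A_3A_1 the A_2-coordinate is zero; dropping P's A_2-weight 1/7 and renormalizing the remaining 3/7 : 3/7 gives weights 1/2, 1/2 on A_3, A_1.
Q = (1/2)·(7, 2) + (1/2)·(0, 0) = (7/2, 1).

(7/2, 1)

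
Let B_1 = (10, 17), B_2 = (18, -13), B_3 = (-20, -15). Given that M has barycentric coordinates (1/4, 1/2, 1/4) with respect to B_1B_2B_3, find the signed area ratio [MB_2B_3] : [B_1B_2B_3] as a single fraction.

The signed ratio [MB_2B_3]/[B_1B_2B_3] equals the barycentric coordinate of M at vertex B_1, which is 1/4.

1/4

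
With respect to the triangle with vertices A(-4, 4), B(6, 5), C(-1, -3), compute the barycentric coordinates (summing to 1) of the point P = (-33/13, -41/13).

Signed area of the reference triangle: [ABC] = ½·((-4)·(5−(-3)) + 6·(-3−4) + (-1)·(4−5)) = ½·(-32 − 42 + 1) = -73/2.
[PBC] = ½·((-33/13)·(5−(-3)) + 6·(-3−(-41/13)) + (-1)·(-41/13−5)) = ½·(-264/13 + 12/13 + 106/13) = -73/13, so the A-coordinate is (-73/13)/(-73/2) = 2/13.
[APC] = ½·((-4)·(-41/13−(-3)) + (-33/13)·(-3−4) + (-1)·(4−(-41/13))) = ½·(8/13 + 231/13 − 93/13) = 73/13, so the B-coordinate is -2/13.
[ABP] = ½·((-4)·(5−(-41/13)) + 6·(-41/13−4) + (-33/13)·(4−5)) = ½·(-424/13 − 558/13 + 33/13) = -73/2, so the C-coordinate is 1.
Check: 2/13 − 2/13 + 1 = 1.

(2/13, -2/13, 1)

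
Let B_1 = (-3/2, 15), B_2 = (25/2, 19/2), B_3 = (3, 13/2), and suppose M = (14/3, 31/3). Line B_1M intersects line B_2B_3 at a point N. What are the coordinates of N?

Barycentric coordinates of M with respect to B_1B_2B_3: (1/3, 1/3, 1/3).
On side B_2B_3 the B_1-coordinate is zero; dropping M's B_1-weight 1/3 and renormalizing the remaining 1/3 : 1/3 gives weights 1/2, 1/2 on B_2, B_3.
N = (1/2)·(25/2, 19/2) + (1/2)·(3, 13/2) = (31/4, 8).

(31/4, 8)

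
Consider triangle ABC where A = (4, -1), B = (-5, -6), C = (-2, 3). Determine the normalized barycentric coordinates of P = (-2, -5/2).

Signed area of the reference triangle: [ABC] = ½·(4·(-6−3) + (-5)·(3−(-1)) + (-2)·(-1−(-6))) = ½·(-36 − 20 − 10) = -33.
[PBC] = ½·((-2)·(-6−3) + (-5)·(3−(-5/2)) + (-2)·(-5/2−(-6))) = ½·(18 − 55/2 − 7) = -33/4, so the A-coordinate is (-33/4)/(-33) = 1/4.
[APC] = ½·(4·(-5/2−3) + (-2)·(3−(-1)) + (-2)·(-1−(-5/2))) = ½·(-22 − 8 − 3) = -33/2, so the B-coordinate is 1/2.
[ABP] = ½·(4·(-6−(-5/2)) + (-5)·(-5/2−(-1)) + (-2)·(-1−(-6))) = ½·(-14 + 15/2 − 10) = -33/4, so the C-coordinate is 1/4.
Check: 1/4 + 1/2 + 1/4 = 1.

(1/4, 1/2, 1/4)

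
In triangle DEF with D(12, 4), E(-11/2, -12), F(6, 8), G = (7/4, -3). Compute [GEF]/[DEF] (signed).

[DEF] = ½·(12·(-12−8) + (-11/2)·(8−4) + 6·(4−(-12))) = ½·(-240 − 22 + 96) = -83.
[GEF] = ½·((7/4)·(-12−8) + (-11/2)·(8−(-3)) + 6·(-3−(-12))) = ½·(-35 − 121/2 + 54) = -83/4, so the ratio is (-83/4)/(-83) = 1/4.

1/4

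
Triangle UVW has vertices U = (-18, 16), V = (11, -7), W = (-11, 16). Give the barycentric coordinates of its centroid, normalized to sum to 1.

(1/3, 1/3, 1/3)

The centroid is the average of the vertices, so each weight is 1/3.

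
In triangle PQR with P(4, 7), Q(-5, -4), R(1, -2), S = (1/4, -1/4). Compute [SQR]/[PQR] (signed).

[PQR] = ½·(4·(-4−(-2)) + (-5)·(-2−7) + 1·(7−(-4))) = ½·(-8 + 45 + 11) = 24.
[SQR] = ½·((1/4)·(-4−(-2)) + (-5)·(-2−(-1/4)) + 1·(-1/4−(-4))) = ½·(-1/2 + 35/4 + 15/4) = 6, so the ratio is 6/24 = 1/4.

1/4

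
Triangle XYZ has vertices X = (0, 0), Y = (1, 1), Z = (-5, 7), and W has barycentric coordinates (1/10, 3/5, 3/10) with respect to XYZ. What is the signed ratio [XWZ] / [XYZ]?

3/5

The signed ratio [XWZ]/[XYZ] equals the barycentric coordinate of W at vertex Y, which is 3/5.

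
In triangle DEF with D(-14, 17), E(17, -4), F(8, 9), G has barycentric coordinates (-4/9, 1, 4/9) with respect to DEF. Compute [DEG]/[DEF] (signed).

4/9

The signed ratio [DEG]/[DEF] equals the barycentric coordinate of G at vertex F, which is 4/9.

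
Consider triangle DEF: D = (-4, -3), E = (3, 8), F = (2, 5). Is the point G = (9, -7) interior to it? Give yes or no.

Barycentric coordinates of G: (-33/10, -64/5, 171/10).
The three coordinates are negative, negative, positive; a point is interior exactly when all three are positive.

no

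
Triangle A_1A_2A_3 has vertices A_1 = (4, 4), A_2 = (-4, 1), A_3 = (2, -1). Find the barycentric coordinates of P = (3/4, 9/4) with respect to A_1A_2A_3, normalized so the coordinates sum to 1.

(1/2, 3/8, 1/8)

Signed area of the reference triangle: [A_1A_2A_3] = ½·(4·(1−(-1)) + (-4)·(-1−4) + 2·(4−1)) = ½·(8 + 20 + 6) = 17.
[PA_2A_3] = ½·((3/4)·(1−(-1)) + (-4)·(-1−(9/4)) + 2·(9/4−1)) = ½·(3/2 + 13 + 5/2) = 17/2, so the A_1-coordinate is (17/2)/17 = 1/2.
[A_1PA_3] = ½·(4·(9/4−(-1)) + (3/4)·(-1−4) + 2·(4−(9/4))) = ½·(13 − 15/4 + 7/2) = 51/8, so the A_2-coordinate is 3/8.
[A_1A_2P] = ½·(4·(1−(9/4)) + (-4)·(9/4−4) + (3/4)·(4−1)) = ½·(-5 + 7 + 9/4) = 17/8, so the A_3-coordinate is 1/8.
Check: 1/2 + 3/8 + 1/8 = 1.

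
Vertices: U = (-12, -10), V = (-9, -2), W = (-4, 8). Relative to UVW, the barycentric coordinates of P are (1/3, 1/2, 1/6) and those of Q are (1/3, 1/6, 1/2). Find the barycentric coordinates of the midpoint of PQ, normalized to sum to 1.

(1/3, 1/3, 1/3)

Since both coordinate triples sum to 1, the midpoint's barycentrics are the componentwise average.
(1/3+1/3)/2 = 1/3; similarly 1/3 and 1/3.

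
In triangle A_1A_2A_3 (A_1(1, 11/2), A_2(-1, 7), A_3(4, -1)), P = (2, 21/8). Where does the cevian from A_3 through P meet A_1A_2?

Barycentric coordinates of P with respect to A_1A_2A_3: (1/4, 1/4, 1/2).
On side A_1A_2 the A_3-coordinate is zero; dropping P's A_3-weight 1/2 and renormalizing the remaining 1/4 : 1/4 gives weights 1/2, 1/2 on A_1, A_2.
Q = (1/2)·(1, 11/2) + (1/2)·(-1, 7) = (0, 25/4).

(0, 25/4)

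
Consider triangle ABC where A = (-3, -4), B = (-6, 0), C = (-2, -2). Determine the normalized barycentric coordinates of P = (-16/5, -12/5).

Signed area of the reference triangle: [ABC] = ½·((-3)·(0−(-2)) + (-6)·(-2−(-4)) + (-2)·(-4−0)) = ½·(-6 − 12 + 8) = -5.
[PBC] = ½·((-16/5)·(0−(-2)) + (-6)·(-2−(-12/5)) + (-2)·(-12/5−0)) = ½·(-32/5 − 12/5 + 24/5) = -2, so the A-coordinate is (-2)/(-5) = 2/5.
[APC] = ½·((-3)·(-12/5−(-2)) + (-16/5)·(-2−(-4)) + (-2)·(-4−(-12/5))) = ½·(6/5 − 32/5 + 16/5) = -1, so the B-coordinate is 1/5.
[ABP] = ½·((-3)·(0−(-12/5)) + (-6)·(-12/5−(-4)) + (-16/5)·(-4−0)) = ½·(-36/5 − 48/5 + 64/5) = -2, so the C-coordinate is 2/5.
Check: 2/5 + 1/5 + 2/5 = 1.

(2/5, 1/5, 2/5)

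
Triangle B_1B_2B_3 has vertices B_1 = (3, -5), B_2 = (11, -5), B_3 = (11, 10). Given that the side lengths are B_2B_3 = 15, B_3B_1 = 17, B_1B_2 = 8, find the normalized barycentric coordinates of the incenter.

The incenter has barycentric coordinates proportional to the opposite side lengths: (15 : 17 : 8).
Normalizing by 15+17+8 = 40 gives (3/8, 17/40, 1/5).

(3/8, 17/40, 1/5)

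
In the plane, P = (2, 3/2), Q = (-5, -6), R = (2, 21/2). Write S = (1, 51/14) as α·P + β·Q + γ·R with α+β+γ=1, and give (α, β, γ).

(1/2, 1/7, 5/14)

Signed area of the reference triangle: [PQR] = ½·(2·(-6−(21/2)) + (-5)·(21/2−(3/2)) + 2·(3/2−(-6))) = ½·(-33 − 45 + 15) = -63/2.
[SQR] = ½·(1·(-6−(21/2)) + (-5)·(21/2−(51/14)) + 2·(51/14−(-6))) = ½·(-33/2 − 240/7 + 135/7) = -63/4, so the P-coordinate is (-63/4)/(-63/2) = 1/2.
[PSR] = ½·(2·(51/14−(21/2)) + 1·(21/2−(3/2)) + 2·(3/2−(51/14))) = ½·(-96/7 + 9 − 30/7) = -9/2, so the Q-coordinate is 1/7.
[PQS] = ½·(2·(-6−(51/14)) + (-5)·(51/14−(3/2)) + 1·(3/2−(-6))) = ½·(-135/7 − 75/7 + 15/2) = -45/4, so the R-coordinate is 5/14.
Check: 1/2 + 1/7 + 5/14 = 1.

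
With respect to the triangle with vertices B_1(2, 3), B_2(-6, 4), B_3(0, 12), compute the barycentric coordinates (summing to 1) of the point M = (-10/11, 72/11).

Signed area of the reference triangle: [B_1B_2B_3] = ½·(2·(4−12) + (-6)·(12−3) + 0·(3−4)) = ½·(-16 − 54 + 0) = -35.
[MB_2B_3] = ½·((-10/11)·(4−12) + (-6)·(12−(72/11)) + 0·(72/11−4)) = ½·(80/11 − 360/11 + 0) = -140/11, so the B_1-coordinate is (-140/11)/(-35) = 4/11.
[B_1MB_3] = ½·(2·(72/11−12) + (-10/11)·(12−3) + 0·(3−(72/11))) = ½·(-120/11 − 90/11 + 0) = -105/11, so the B_2-coordinate is 3/11.
[B_1B_2M] = ½·(2·(4−(72/11)) + (-6)·(72/11−3) + (-10/11)·(3−4)) = ½·(-56/11 − 234/11 + 10/11) = -140/11, so the B_3-coordinate is 4/11.

(4/11, 3/11, 4/11)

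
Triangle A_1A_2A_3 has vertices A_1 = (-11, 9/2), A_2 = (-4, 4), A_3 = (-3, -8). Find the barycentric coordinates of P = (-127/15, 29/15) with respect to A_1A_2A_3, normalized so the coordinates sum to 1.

(2/3, 2/15, 1/5)

Signed area of the reference triangle: [A_1A_2A_3] = ½·((-11)·(4−(-8)) + (-4)·(-8−(9/2)) + (-3)·(9/2−4)) = ½·(-132 + 50 − 3/2) = -167/4.
[PA_2A_3] = ½·((-127/15)·(4−(-8)) + (-4)·(-8−(29/15)) + (-3)·(29/15−4)) = ½·(-508/5 + 596/15 + 31/5) = -167/6, so the A_1-coordinate is (-167/6)/(-167/4) = 2/3.
[A_1PA_3] = ½·((-11)·(29/15−(-8)) + (-127/15)·(-8−(9/2)) + (-3)·(9/2−(29/15))) = ½·(-1639/15 + 635/6 − 77/10) = -167/30, so the A_2-coordinate is 2/15.
[A_1A_2P] = ½·((-11)·(4−(29/15)) + (-4)·(29/15−(9/2)) + (-127/15)·(9/2−4)) = ½·(-341/15 + 154/15 − 127/30) = -167/20, so the A_3-coordinate is 1/5.
Check: 2/3 + 2/15 + 1/5 = 1.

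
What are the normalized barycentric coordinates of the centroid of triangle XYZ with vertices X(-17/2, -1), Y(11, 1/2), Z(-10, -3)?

The centroid is the average of the vertices, so each weight is 1/3.

(1/3, 1/3, 1/3)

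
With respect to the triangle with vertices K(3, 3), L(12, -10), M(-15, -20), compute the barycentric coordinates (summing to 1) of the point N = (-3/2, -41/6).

Signed area of the reference triangle: [KLM] = ½·(3·(-10−(-20)) + 12·(-20−3) + (-15)·(3−(-10))) = ½·(30 − 276 − 195) = -441/2.
[NLM] = ½·((-3/2)·(-10−(-20)) + 12·(-20−(-41/6)) + (-15)·(-41/6−(-10))) = ½·(-15 − 158 − 95/2) = -441/4, so the K-coordinate is (-441/4)/(-441/2) = 1/2.
[KNM] = ½·(3·(-41/6−(-20)) + (-3/2)·(-20−3) + (-15)·(3−(-41/6))) = ½·(79/2 + 69/2 − 295/2) = -147/4, so the L-coordinate is 1/6.
[KLN] = ½·(3·(-10−(-41/6)) + 12·(-41/6−3) + (-3/2)·(3−(-10))) = ½·(-19/2 − 118 − 39/2) = -147/2, so the M-coordinate is 1/3.
Check: 1/2 + 1/6 + 1/3 = 1.

(1/2, 1/6, 1/3)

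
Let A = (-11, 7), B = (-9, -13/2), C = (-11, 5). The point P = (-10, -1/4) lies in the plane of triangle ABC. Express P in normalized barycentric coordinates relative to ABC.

(1/4, 1/2, 1/4)

Signed area of the reference triangle: [ABC] = ½·((-11)·(-13/2−5) + (-9)·(5−7) + (-11)·(7−(-13/2))) = ½·(253/2 + 18 − 297/2) = -2.
[PBC] = ½·((-10)·(-13/2−5) + (-9)·(5−(-1/4)) + (-11)·(-1/4−(-13/2))) = ½·(115 − 189/4 − 275/4) = -1/2, so the A-coordinate is (-1/2)/(-2) = 1/4.
[APC] = ½·((-11)·(-1/4−5) + (-10)·(5−7) + (-11)·(7−(-1/4))) = ½·(231/4 + 20 − 319/4) = -1, so the B-coordinate is 1/2.
[ABP] = ½·((-11)·(-13/2−(-1/4)) + (-9)·(-1/4−7) + (-10)·(7−(-13/2))) = ½·(275/4 + 261/4 − 135) = -1/2, so the C-coordinate is 1/4.
Check: 1/4 + 1/2 + 1/4 = 1.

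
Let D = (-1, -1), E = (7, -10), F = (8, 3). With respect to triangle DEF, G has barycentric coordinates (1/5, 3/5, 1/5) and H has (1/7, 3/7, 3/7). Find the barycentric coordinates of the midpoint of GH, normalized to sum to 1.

(6/35, 18/35, 11/35)

Since both coordinate triples sum to 1, the midpoint's barycentrics are the componentwise average.
(1/5+1/7)/2 = 6/35; similarly 18/35 and 11/35.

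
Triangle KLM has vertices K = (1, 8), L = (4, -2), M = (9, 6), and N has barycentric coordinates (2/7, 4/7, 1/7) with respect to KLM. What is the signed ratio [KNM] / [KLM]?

The signed ratio [KNM]/[KLM] equals the barycentric coordinate of N at vertex L, which is 4/7.

4/7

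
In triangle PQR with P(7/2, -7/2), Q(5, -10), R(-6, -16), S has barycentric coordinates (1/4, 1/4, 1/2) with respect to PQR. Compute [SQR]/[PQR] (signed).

The signed ratio [SQR]/[PQR] equals the barycentric coordinate of S at vertex P, which is 1/4.

1/4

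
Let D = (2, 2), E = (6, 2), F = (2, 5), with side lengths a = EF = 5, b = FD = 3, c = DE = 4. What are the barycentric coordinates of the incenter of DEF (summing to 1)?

The incenter has barycentric coordinates proportional to the opposite side lengths: (5 : 3 : 4).
Normalizing by 5+3+4 = 12 gives (5/12, 1/4, 1/3).

(5/12, 1/4, 1/3)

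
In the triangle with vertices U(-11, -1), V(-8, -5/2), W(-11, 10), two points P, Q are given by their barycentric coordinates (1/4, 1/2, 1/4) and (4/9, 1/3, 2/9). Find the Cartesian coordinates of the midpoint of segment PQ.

Barycentric coordinates of the midpoint are the average: (25/72, 5/12, 17/72).
Converting: (25/72)·U + (5/12)·V + (17/72)·W = (-39/4, 35/36).

(-39/4, 35/36)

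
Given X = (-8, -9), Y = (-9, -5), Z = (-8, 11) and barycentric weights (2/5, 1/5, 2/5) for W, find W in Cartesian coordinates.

(-41/5, -1/5)

W = (2/5)·X + (1/5)·Y + (2/5)·Z.
x-coordinate: (2/5)·(-8) + (1/5)·(-9) + (2/5)·(-8) = -41/5.
y-coordinate: (2/5)·(-9) + (1/5)·(-5) + (2/5)·11 = -1/5.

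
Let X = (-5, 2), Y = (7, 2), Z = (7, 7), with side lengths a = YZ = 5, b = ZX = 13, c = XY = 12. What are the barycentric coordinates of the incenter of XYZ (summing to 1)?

(1/6, 13/30, 2/5)

The incenter has barycentric coordinates proportional to the opposite side lengths: (5 : 13 : 12).
Normalizing by 5+13+12 = 30 gives (1/6, 13/30, 2/5).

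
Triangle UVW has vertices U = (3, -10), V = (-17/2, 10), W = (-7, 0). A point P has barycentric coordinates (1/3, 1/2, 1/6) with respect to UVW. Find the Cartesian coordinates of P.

(-53/12, 5/3)

P = (1/3)·U + (1/2)·V + (1/6)·W.
x-coordinate: (1/3)·3 + (1/2)·(-17/2) + (1/6)·(-7) = -53/12.
y-coordinate: (1/3)·(-10) + (1/2)·10 + (1/6)·0 = 5/3.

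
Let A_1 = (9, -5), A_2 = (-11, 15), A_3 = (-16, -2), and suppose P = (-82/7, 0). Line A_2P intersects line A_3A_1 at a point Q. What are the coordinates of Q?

Barycentric coordinates of P with respect to A_1A_2A_3: (1/7, 1/7, 5/7).
On side A_3A_1 the A_2-coordinate is zero; dropping P's A_2-weight 1/7 and renormalizing the remaining 5/7 : 1/7 gives weights 5/6, 1/6 on A_3, A_1.
Q = (5/6)·(-16, -2) + (1/6)·(9, -5) = (-71/6, -5/2).

(-71/6, -5/2)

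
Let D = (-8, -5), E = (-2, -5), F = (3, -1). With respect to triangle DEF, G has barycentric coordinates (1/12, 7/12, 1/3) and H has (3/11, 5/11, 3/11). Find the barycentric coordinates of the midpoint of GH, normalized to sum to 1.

Since both coordinate triples sum to 1, the midpoint's barycentrics are the componentwise average.
(1/12+3/11)/2 = 47/264; similarly 137/264 and 10/33.

(47/264, 137/264, 10/33)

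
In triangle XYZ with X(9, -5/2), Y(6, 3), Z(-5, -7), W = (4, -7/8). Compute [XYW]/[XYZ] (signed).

1/4

[XYZ] = ½·(9·(3−(-7)) + 6·(-7−(-5/2)) + (-5)·(-5/2−3)) = ½·(90 − 27 + 55/2) = 181/4.
[XYW] = ½·(9·(3−(-7/8)) + 6·(-7/8−(-5/2)) + 4·(-5/2−3)) = ½·(279/8 + 39/4 − 22) = 181/16, so the ratio is (181/16)/(181/4) = 1/4.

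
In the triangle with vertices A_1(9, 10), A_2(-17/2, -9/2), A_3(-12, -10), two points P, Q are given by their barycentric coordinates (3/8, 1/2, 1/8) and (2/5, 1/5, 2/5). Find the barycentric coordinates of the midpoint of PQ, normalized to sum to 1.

Since both coordinate triples sum to 1, the midpoint's barycentrics are the componentwise average.
(3/8+2/5)/2 = 31/80; similarly 7/20 and 21/80.

(31/80, 7/20, 21/80)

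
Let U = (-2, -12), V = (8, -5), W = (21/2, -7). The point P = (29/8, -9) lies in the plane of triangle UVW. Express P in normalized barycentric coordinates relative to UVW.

(1/2, 1/4, 1/4)

Signed area of the reference triangle: [UVW] = ½·((-2)·(-5−(-7)) + 8·(-7−(-12)) + (21/2)·(-12−(-5))) = ½·(-4 + 40 − 147/2) = -75/4.
[PVW] = ½·((29/8)·(-5−(-7)) + 8·(-7−(-9)) + (21/2)·(-9−(-5))) = ½·(29/4 + 16 − 42) = -75/8, so the U-coordinate is (-75/8)/(-75/4) = 1/2.
[UPW] = ½·((-2)·(-9−(-7)) + (29/8)·(-7−(-12)) + (21/2)·(-12−(-9))) = ½·(4 + 145/8 − 63/2) = -75/16, so the V-coordinate is 1/4.
[UVP] = ½·((-2)·(-5−(-9)) + 8·(-9−(-12)) + (29/8)·(-12−(-5))) = ½·(-8 + 24 − 203/8) = -75/16, so the W-coordinate is 1/4.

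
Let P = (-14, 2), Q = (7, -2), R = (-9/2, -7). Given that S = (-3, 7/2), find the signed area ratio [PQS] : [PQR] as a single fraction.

-1/2

[PQR] = ½·((-14)·(-2−(-7)) + 7·(-7−2) + (-9/2)·(2−(-2))) = ½·(-70 − 63 − 18) = -151/2.
[PQS] = ½·((-14)·(-2−(7/2)) + 7·(7/2−2) + (-3)·(2−(-2))) = ½·(77 + 21/2 − 12) = 151/4, so the ratio is (151/4)/(-151/2) = -1/2.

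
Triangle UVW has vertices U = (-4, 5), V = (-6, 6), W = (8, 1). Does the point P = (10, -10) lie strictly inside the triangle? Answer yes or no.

no

Barycentric coordinates of P: (36, -31, -4).
The three coordinates are positive, negative, negative; a point is interior exactly when all three are positive.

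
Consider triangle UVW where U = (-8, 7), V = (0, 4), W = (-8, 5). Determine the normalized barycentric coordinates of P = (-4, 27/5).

Signed area of the reference triangle: [UVW] = ½·((-8)·(4−5) + 0·(5−7) + (-8)·(7−4)) = ½·(8 + 0 − 24) = -8.
[PVW] = ½·((-4)·(4−5) + 0·(5−(27/5)) + (-8)·(27/5−4)) = ½·(4 + 0 − 56/5) = -18/5, so the U-coordinate is (-18/5)/(-8) = 9/20.
[UPW] = ½·((-8)·(27/5−5) + (-4)·(5−7) + (-8)·(7−(27/5))) = ½·(-16/5 + 8 − 64/5) = -4, so the V-coordinate is 1/2.
[UVP] = ½·((-8)·(4−(27/5)) + 0·(27/5−7) + (-4)·(7−4)) = ½·(56/5 + 0 − 12) = -2/5, so the W-coordinate is 1/20.

(9/20, 1/2, 1/20)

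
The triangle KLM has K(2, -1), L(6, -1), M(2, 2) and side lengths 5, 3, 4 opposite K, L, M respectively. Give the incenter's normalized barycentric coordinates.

The incenter has barycentric coordinates proportional to the opposite side lengths: (5 : 3 : 4).
Normalizing by 5+3+4 = 12 gives (5/12, 1/4, 1/3).

(5/12, 1/4, 1/3)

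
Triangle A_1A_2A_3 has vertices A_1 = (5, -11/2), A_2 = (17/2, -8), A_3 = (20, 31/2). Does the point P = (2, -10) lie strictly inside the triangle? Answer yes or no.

no

Barycentric coordinates of P: (173/148, 3/74, -31/148).
The three coordinates are positive, positive, negative; a point is interior exactly when all three are positive.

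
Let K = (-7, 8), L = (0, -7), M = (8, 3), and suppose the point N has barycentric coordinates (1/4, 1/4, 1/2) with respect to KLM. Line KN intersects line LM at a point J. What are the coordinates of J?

Line KN meets LM where the K-coordinate vanishes; zeroing N's K-weight and renormalizing leaves L, M-weights 1/4 : 1/2 → (1/3, 2/3).
So J = (1/3)·L + (2/3)·M = (16/3, -1/3).

(16/3, -1/3)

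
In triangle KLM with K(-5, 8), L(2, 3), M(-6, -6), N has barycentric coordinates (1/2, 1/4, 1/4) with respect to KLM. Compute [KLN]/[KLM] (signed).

The signed ratio [KLN]/[KLM] equals the barycentric coordinate of N at vertex M, which is 1/4.

1/4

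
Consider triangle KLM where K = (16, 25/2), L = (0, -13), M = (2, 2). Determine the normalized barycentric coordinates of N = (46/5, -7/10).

(3/5, 3/5, -1/5)

Signed area of the reference triangle: [KLM] = ½·(16·(-13−2) + 0·(2−(25/2)) + 2·(25/2−(-13))) = ½·(-240 + 0 + 51) = -189/2.
[NLM] = ½·((46/5)·(-13−2) + 0·(2−(-7/10)) + 2·(-7/10−(-13))) = ½·(-138 + 0 + 123/5) = -567/10, so the K-coordinate is (-567/10)/(-189/2) = 3/5.
[KNM] = ½·(16·(-7/10−2) + (46/5)·(2−(25/2)) + 2·(25/2−(-7/10))) = ½·(-216/5 − 483/5 + 132/5) = -567/10, so the L-coordinate is 3/5.
[KLN] = ½·(16·(-13−(-7/10)) + 0·(-7/10−(25/2)) + (46/5)·(25/2−(-13))) = ½·(-984/5 + 0 + 1173/5) = 189/10, so the M-coordinate is -1/5.
Check: 3/5 + 3/5 − 1/5 = 1.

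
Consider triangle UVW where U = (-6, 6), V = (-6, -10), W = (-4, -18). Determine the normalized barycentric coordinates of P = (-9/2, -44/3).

Signed area of the reference triangle: [UVW] = ½·((-6)·(-10−(-18)) + (-6)·(-18−6) + (-4)·(6−(-10))) = ½·(-48 + 144 − 64) = 16.
[PVW] = ½·((-9/2)·(-10−(-18)) + (-6)·(-18−(-44/3)) + (-4)·(-44/3−(-10))) = ½·(-36 + 20 + 56/3) = 4/3, so the U-coordinate is (4/3)/16 = 1/12.
[UPW] = ½·((-6)·(-44/3−(-18)) + (-9/2)·(-18−6) + (-4)·(6−(-44/3))) = ½·(-20 + 108 − 248/3) = 8/3, so the V-coordinate is 1/6.
[UVP] = ½·((-6)·(-10−(-44/3)) + (-6)·(-44/3−6) + (-9/2)·(6−(-10))) = ½·(-28 + 124 − 72) = 12, so the W-coordinate is 3/4.
Check: 1/12 + 1/6 + 3/4 = 1.

(1/12, 1/6, 3/4)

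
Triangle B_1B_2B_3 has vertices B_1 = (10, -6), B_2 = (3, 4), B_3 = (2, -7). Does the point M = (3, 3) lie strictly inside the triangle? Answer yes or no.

yes

Barycentric coordinates of M: (1/87, 79/87, 7/87).
The three coordinates are positive, positive, positive; a point is interior exactly when all three are positive.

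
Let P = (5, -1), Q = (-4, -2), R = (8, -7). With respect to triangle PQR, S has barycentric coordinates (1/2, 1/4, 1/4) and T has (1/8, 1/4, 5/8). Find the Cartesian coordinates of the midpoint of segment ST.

(65/16, -31/8)

Barycentric coordinates of the midpoint are the average: (5/16, 1/4, 7/16).
Converting: (5/16)·P + (1/4)·Q + (7/16)·R = (65/16, -31/8).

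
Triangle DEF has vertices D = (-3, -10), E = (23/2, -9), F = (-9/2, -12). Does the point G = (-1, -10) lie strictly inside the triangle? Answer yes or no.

Barycentric coordinates of G: (43/55, 8/55, 4/55).
The three coordinates are positive, positive, positive; a point is interior exactly when all three are positive.

yes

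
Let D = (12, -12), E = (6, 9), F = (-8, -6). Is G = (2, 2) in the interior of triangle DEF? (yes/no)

Barycentric coordinates of G: (19/192, 55/96, 21/64).
The three coordinates are positive, positive, positive; a point is interior exactly when all three are positive.

yes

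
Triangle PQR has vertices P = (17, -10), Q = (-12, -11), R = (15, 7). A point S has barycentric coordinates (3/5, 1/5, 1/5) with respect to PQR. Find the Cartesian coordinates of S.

(54/5, -34/5)

S = (3/5)·P + (1/5)·Q + (1/5)·R.
x-coordinate: (3/5)·17 + (1/5)·(-12) + (1/5)·15 = 54/5.
y-coordinate: (3/5)·(-10) + (1/5)·(-11) + (1/5)·7 = -34/5.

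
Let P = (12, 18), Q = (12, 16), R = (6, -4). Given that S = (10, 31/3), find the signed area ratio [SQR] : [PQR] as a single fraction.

[PQR] = ½·(12·(16−(-4)) + 12·(-4−18) + 6·(18−16)) = ½·(240 − 264 + 12) = -6.
[SQR] = ½·(10·(16−(-4)) + 12·(-4−(31/3)) + 6·(31/3−16)) = ½·(200 − 172 − 34) = -3, so the ratio is (-3)/(-6) = 1/2.

1/2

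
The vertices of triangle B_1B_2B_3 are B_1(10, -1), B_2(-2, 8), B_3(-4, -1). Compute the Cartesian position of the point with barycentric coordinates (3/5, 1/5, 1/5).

M = (3/5)·B_1 + (1/5)·B_2 + (1/5)·B_3.
x-coordinate: (3/5)·10 + (1/5)·(-2) + (1/5)·(-4) = 24/5.
y-coordinate: (3/5)·(-1) + (1/5)·8 + (1/5)·(-1) = 4/5.

(24/5, 4/5)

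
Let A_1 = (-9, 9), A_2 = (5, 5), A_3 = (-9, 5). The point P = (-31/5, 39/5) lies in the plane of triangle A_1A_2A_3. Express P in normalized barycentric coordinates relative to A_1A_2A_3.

Signed area of the reference triangle: [A_1A_2A_3] = ½·((-9)·(5−5) + 5·(5−9) + (-9)·(9−5)) = ½·(0 − 20 − 36) = -28.
[PA_2A_3] = ½·((-31/5)·(5−5) + 5·(5−(39/5)) + (-9)·(39/5−5)) = ½·(0 − 14 − 126/5) = -98/5, so the A_1-coordinate is (-98/5)/(-28) = 7/10.
[A_1PA_3] = ½·((-9)·(39/5−5) + (-31/5)·(5−9) + (-9)·(9−(39/5))) = ½·(-126/5 + 124/5 − 54/5) = -28/5, so the A_2-coordinate is 1/5.
[A_1A_2P] = ½·((-9)·(5−(39/5)) + 5·(39/5−9) + (-31/5)·(9−5)) = ½·(126/5 − 6 − 124/5) = -14/5, so the A_3-coordinate is 1/10.

(7/10, 1/5, 1/10)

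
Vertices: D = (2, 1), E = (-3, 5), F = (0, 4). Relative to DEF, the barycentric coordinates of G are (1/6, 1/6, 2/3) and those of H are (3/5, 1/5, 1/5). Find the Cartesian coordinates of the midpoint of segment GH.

Barycentric coordinates of the midpoint are the average: (23/60, 11/60, 13/30).
Converting: (23/60)·D + (11/60)·E + (13/30)·F = (13/60, 91/30).

(13/60, 91/30)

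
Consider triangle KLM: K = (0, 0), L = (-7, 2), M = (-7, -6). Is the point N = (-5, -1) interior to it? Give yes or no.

Barycentric coordinates of N: (2/7, 23/56, 17/56).
The three coordinates are positive, positive, positive; a point is interior exactly when all three are positive.

yes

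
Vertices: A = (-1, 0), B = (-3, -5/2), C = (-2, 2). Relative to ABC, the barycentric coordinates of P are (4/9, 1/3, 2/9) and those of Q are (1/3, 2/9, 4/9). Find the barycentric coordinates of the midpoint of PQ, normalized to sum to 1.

Since both coordinate triples sum to 1, the midpoint's barycentrics are the componentwise average.
(4/9+1/3)/2 = 7/18; similarly 5/18 and 1/3.

(7/18, 5/18, 1/3)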